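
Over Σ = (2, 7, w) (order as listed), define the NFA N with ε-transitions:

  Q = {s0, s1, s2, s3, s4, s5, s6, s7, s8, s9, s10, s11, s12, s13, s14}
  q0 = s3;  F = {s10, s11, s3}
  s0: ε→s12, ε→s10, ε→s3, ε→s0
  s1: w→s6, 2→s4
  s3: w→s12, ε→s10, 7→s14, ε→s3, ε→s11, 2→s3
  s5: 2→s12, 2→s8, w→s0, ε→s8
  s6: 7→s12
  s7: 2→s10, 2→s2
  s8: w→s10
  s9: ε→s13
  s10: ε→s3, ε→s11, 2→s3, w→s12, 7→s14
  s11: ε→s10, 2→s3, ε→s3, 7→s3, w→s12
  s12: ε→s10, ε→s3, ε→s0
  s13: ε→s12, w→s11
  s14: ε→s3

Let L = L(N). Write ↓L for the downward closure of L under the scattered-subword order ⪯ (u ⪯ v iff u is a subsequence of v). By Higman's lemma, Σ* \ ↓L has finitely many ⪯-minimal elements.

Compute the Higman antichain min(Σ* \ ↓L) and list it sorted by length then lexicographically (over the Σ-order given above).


Antichain: [].

|Q|=15, |F|=3, |δ|=37 (18 ε).
min D↑ (1 st, q0=0, F={}): 0:2→0,7→0,w→0 [Hopcroft].
L(D↑) = ∅; no obstructions.


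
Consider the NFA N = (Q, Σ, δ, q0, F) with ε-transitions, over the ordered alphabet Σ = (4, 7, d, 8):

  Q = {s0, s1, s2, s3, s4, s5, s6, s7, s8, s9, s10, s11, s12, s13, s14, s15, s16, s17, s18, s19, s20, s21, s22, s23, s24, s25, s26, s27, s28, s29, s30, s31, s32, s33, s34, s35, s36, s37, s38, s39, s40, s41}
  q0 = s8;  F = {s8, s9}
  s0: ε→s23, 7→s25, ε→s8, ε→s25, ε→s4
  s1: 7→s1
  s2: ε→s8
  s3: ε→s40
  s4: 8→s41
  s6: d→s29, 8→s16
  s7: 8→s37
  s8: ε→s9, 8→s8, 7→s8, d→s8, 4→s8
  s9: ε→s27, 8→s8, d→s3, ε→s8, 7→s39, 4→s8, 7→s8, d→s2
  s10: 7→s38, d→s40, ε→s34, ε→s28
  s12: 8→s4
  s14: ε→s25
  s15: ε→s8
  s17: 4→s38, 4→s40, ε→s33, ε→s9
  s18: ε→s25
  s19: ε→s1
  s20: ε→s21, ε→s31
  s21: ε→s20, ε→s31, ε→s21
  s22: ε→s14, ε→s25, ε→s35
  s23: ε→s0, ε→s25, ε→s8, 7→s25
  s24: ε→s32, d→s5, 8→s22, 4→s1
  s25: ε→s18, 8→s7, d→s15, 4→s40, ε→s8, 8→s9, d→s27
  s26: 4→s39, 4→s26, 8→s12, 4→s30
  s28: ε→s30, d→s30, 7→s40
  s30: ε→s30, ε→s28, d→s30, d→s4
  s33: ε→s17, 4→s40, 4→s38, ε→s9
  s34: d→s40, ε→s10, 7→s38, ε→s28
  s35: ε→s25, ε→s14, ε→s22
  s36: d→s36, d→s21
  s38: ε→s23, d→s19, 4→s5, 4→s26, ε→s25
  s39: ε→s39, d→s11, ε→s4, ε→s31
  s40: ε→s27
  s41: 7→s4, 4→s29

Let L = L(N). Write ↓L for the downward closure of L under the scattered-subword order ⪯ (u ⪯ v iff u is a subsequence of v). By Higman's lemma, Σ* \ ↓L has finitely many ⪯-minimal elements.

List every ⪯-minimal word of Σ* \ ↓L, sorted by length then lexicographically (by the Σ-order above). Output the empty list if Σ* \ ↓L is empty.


min(Σ*\↓L) = [].

|Q|=42, |F|=2, |δ|=97 (47 ε).
min D↑ (1 st, q0=0, F={}): 0:4→0,7→0,d→0,8→0.
L(D↑) = ∅ ⇒ ↓L = Σ*.


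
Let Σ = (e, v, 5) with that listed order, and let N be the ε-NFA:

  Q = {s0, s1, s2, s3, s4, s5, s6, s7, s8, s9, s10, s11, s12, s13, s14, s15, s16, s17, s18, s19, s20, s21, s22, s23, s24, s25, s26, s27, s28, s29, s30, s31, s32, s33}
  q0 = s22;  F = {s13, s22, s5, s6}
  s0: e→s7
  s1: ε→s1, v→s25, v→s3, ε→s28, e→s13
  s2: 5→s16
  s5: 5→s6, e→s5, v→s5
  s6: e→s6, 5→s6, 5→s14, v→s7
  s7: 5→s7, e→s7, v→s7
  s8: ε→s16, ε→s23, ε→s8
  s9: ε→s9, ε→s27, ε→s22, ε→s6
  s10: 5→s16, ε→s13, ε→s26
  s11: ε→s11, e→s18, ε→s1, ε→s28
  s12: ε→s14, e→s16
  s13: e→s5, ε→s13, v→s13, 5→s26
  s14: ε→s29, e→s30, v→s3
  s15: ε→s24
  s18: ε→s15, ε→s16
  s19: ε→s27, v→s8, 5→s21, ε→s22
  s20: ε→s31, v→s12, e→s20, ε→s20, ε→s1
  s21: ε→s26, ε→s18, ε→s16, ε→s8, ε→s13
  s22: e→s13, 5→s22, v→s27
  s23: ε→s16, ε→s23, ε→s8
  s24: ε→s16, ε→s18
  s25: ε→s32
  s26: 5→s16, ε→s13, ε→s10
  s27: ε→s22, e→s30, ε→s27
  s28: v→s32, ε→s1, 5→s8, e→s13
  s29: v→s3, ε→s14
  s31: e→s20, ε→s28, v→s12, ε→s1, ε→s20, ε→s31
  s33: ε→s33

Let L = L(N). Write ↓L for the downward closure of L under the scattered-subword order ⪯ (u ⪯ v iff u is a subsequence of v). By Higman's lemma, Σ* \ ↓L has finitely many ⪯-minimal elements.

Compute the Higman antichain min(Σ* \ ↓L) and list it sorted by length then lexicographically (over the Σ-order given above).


|Q|=34, |F|=4, |δ|=85 (47 ε).
min D↑ (5 st, q0=0, F={4}): 0:e→1,v→0,5→0 1:e→2,v→1,5→1 2:e→2,v→2,5→3 3:e→3,v→4,5→3 4:e→4,v→4,5→4 [Hopcroft].
'ee5v': |S_i|=[13, 11, 7, 6, 2] end={s3,s7} rej; 4/4 deletions ∈↓L.
1 obstructions.

A = [ee5v].


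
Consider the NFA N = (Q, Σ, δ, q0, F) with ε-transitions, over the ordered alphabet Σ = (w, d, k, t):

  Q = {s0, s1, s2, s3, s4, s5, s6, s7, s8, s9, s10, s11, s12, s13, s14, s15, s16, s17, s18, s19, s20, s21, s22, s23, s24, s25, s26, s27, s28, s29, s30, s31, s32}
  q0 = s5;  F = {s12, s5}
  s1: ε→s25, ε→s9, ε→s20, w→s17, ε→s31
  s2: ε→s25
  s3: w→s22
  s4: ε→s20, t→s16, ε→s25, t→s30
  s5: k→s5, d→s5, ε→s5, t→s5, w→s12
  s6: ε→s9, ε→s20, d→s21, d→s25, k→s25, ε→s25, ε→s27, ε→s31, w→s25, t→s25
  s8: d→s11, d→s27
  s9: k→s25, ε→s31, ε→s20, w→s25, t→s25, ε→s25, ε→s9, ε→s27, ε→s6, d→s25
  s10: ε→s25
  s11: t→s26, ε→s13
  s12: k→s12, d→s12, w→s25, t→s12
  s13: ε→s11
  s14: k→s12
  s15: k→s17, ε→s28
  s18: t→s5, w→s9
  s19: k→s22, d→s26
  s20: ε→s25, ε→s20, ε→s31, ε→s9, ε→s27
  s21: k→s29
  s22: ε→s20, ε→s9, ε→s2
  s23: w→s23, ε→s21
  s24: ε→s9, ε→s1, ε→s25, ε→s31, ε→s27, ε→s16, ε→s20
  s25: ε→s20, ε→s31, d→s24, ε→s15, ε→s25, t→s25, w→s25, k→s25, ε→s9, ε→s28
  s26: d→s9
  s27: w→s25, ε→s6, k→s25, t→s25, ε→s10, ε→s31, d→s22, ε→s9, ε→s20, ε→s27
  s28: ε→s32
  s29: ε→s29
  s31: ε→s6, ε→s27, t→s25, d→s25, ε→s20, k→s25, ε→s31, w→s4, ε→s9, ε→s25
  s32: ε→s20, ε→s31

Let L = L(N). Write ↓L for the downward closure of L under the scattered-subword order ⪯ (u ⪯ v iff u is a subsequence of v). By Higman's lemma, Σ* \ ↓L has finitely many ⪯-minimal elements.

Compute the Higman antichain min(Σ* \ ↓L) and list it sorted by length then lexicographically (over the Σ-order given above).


|Q|=33, |F|=2, |δ|=106 (61 ε).
min D↑ (3 st, q0=0, F={2}): 0:w→1,d→0,k→0,t→0 1:w→2,d→1,k→1,t→1 2:w→2,d→2,k→2,t→2.
'ww': |S_i|=[22, 21, 20] end={s1,s10,s15,s16,s17,s2,s20,s21,s22,s24,s25,s27,…} rej; 2/2 single-dels accept.
1 words, ⪯-incomp.

A = [ww].


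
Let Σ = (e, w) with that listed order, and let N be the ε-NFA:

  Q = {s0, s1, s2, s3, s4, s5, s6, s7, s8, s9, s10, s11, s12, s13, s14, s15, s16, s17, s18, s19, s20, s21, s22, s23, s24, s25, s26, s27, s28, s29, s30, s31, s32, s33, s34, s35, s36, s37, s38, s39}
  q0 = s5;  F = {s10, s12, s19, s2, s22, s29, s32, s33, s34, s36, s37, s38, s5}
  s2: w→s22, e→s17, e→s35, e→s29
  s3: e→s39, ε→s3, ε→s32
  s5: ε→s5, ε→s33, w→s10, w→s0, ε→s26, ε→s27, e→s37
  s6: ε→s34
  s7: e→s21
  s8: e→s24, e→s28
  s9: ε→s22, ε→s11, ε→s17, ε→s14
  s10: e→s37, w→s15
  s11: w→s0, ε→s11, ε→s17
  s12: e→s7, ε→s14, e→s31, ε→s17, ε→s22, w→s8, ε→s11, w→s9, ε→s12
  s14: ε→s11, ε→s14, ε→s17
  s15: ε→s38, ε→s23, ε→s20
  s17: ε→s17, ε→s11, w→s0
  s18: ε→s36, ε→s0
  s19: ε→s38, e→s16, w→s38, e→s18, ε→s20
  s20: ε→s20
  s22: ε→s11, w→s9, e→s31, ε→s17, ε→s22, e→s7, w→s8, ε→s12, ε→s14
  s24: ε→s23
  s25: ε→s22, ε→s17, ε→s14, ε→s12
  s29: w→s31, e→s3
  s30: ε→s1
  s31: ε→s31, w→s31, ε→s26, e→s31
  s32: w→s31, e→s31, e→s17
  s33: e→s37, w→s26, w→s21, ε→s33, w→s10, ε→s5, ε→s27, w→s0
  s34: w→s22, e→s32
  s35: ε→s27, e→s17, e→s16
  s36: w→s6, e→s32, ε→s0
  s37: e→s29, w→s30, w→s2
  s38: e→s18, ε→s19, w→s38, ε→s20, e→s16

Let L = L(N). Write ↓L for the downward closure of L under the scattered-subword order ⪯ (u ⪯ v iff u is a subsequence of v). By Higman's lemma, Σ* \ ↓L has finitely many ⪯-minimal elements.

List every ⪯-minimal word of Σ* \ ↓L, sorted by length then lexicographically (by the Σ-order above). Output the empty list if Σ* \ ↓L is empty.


|Q|=40, |F|=13, |δ|=101 (51 ε).
min D↑ (11 st, q0=0, F={7}): 0:e→1,w→2 1:e→3,w→4 2:e→1,w→5 3:e→6,w→7 4:e→3,w→8 5:e→9,w→5 6:e→7,w→7 7:e→7,w→7 8:e→7,w→8 9:e→6,w→10 10:e→6,w→8.
'eew': |S_i|=[37, 30, 17, 3] end={s0,s26,s31} — reject; 3/3 deletions ∈↓L.
'eeee': N↓-sim [37, 30, 17, 10, 6] end={s0,s11,s17,s26,s31,s39} ∉↓L; 4/4 del acc.
'ewwe': run [37, 30, 27, 15, 7] end={s21,s23,s24,s26,s28,s31,s7} ∉↓L; 4/4 deletions ∈↓L.
'wweee': |S_i|=[37, 35, 33, 26, 14, 7] end={s0,s11,s17,s21,s26,s31,s39} ∉↓L; 5/5 del acc.
4 words, ⪯-incomp.

A = [eew, eeee, ewwe, wweee].


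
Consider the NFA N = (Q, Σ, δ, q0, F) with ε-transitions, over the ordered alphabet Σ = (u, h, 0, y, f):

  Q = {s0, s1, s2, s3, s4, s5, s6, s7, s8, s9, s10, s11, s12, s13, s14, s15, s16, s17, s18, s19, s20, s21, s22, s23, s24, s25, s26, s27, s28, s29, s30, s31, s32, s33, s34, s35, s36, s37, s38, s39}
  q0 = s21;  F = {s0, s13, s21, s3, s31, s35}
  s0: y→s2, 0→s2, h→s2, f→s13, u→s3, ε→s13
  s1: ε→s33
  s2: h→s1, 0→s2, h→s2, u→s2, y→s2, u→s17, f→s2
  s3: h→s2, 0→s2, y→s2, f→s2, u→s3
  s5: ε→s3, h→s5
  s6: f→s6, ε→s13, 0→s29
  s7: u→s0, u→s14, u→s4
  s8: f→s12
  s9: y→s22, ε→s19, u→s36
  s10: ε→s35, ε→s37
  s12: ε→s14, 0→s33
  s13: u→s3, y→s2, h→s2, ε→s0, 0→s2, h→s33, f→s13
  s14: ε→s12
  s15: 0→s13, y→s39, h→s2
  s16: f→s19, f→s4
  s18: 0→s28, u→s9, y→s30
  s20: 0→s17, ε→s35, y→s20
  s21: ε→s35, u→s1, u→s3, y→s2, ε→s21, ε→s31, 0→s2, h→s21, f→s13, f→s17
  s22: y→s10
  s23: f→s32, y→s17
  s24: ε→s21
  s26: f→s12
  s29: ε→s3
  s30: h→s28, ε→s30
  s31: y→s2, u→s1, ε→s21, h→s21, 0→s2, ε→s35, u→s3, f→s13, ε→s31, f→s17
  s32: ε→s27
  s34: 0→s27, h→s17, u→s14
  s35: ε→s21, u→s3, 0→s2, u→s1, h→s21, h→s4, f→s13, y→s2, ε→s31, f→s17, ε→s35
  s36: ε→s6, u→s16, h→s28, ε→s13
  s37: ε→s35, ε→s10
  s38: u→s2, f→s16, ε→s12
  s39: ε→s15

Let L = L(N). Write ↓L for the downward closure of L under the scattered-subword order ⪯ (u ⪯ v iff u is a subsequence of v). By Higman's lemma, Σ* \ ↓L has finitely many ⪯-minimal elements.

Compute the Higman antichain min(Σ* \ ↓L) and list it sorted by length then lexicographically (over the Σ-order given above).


A = [0, y, uh, uf, fh].

|Q|=40, |F|=6, |δ|=107 (30 ε).
min D↑ (4 st, q0=0, F={2}): 0:u→1,h→0,0→2,y→2,f→3 1:u→1,h→2,0→2,y→2,f→2 2:u→2,h→2,0→2,y→2,f→2 3:u→1,h→2,0→2,y→2,f→3 [Hopcroft].
'0': run [11, 4] end={s1,s17,s2,s33} — reject; 1/1 deletions ∈↓L.
'y': run [11, 4] end={s1,s17,s2,s33} ∉↓L; 1/1 deletions ∈↓L.
'uh': run [11, 5, 4] end={s1,s17,s2,s33} rej; 2/2 del acc.
'uf': run [11, 5, 4] end={s1,s17,s2,s33} ∉↓L; 2/2 single-dels accept.
'fh': run [11, 7, 4] end={s1,s17,s2,s33} ∉↓L; 2/2 deletions ∈↓L.
5 words, ⪯-incomp.


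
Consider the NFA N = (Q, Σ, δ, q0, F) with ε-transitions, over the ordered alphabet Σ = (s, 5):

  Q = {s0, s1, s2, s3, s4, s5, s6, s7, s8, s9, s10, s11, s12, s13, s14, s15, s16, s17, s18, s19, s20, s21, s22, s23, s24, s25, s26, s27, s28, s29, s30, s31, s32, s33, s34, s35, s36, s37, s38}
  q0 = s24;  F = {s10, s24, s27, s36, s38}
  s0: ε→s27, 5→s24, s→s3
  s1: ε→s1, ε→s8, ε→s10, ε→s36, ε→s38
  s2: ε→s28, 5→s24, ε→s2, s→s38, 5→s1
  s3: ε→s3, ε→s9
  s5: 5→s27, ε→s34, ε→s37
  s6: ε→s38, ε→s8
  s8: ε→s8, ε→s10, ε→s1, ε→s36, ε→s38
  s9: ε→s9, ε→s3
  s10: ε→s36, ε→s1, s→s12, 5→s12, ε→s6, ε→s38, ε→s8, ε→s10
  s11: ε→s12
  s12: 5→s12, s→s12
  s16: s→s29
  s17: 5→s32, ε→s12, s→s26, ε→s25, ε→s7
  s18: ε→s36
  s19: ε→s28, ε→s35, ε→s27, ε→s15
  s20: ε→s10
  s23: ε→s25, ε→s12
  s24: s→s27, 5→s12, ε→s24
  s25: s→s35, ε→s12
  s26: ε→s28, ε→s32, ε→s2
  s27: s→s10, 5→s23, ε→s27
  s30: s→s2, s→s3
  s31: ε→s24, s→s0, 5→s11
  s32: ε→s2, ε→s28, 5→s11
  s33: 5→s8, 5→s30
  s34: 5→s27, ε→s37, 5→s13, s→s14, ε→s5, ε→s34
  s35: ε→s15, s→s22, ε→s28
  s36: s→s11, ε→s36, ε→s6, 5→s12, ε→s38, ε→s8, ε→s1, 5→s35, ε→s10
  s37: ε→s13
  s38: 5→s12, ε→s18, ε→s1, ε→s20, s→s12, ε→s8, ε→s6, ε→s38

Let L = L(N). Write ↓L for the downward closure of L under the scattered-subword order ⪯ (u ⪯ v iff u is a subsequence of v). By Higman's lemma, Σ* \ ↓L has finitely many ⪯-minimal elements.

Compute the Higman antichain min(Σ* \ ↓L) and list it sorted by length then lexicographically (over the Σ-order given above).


|Q|=39, |F|=5, |δ|=100 (66 ε).
min D↑ (4 st, q0=0, F={2}): 0:s→1,5→2 1:s→3,5→2 2:s→2,5→2 3:s→2,5→2 (ε-aug+det+¬).
'5': run [18, 7] end={s12,s15,s22,s23,s25,s28,s35} — reject; 1/1 deletions ∈↓L.
'sss': |S_i|=[18, 17, 14, 3] end={s11,s12,s22} ∉↓L; 3/3 deletions ∈↓L.
2 obstructions.

min(Σ*\↓L) = [5, sss].


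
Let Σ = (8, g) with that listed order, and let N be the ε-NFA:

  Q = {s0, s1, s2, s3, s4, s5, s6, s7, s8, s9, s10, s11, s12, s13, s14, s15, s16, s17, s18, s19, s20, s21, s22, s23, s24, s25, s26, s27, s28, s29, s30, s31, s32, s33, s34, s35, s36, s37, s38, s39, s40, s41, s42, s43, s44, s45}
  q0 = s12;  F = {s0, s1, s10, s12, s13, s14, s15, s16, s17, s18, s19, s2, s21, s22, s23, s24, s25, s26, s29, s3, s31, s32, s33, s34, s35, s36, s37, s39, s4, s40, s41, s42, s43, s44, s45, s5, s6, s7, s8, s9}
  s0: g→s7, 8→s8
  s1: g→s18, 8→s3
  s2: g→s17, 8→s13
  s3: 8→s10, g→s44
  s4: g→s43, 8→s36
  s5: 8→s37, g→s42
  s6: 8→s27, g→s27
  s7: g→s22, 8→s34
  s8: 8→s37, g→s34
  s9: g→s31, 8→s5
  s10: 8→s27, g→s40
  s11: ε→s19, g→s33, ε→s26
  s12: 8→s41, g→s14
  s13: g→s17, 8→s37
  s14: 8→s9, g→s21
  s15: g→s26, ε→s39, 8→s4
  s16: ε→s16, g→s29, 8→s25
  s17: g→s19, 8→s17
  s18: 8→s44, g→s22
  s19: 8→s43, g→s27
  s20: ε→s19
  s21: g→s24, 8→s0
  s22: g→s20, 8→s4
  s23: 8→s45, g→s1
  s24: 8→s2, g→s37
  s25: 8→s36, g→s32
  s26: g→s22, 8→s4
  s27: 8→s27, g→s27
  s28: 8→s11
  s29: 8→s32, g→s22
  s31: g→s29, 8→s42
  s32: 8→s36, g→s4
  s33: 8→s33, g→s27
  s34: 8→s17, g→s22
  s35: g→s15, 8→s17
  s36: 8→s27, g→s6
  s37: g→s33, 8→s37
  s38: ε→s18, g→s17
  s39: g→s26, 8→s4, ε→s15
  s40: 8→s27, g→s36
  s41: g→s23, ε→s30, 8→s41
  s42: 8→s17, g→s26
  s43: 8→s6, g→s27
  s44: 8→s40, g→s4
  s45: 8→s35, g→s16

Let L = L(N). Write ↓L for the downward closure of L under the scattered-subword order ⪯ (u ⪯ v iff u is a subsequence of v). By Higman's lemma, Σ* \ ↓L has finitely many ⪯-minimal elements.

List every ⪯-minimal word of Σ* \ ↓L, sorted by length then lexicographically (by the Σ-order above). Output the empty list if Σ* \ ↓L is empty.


min(Σ*\↓L) = [8gg888, g888gg, gggggg].

|Q|=46, |F|=40, |δ|=93 (8 ε).
min D↑ (40 st, q0=0, F={36}): 0:8→1,g→2 1:8→1,g→3 2:8→4,g→5 3:8→6,g→7 4:8→8,g→9 5:8→10,g→11 6:8→12,g→13 7:8→14,g→15 8:8→16,g→17 9:8→17,g→18 10:8→19,g→20 11:8→21,g→16 12:8→22,g→23 13:8→24,g→18 14:8→25,g→26 15:8→26,g→27 16:8→16,g→28 17:8→22,g→29 18:8→30,g→27 19:8→16,g→31 20:8→31,g→27 21:8→32,g→22 22:8→22,g→33 23:8→34,g→29 24:8→35,g→30 25:8→36,g→37 26:8→37,g→34 27:8→34,g→33 28:8→28,g→36 29:8→34,g→27 30:8→35,g→34 31:8→22,g→27 32:8→16,g→22 33:8→38,g→36 34:8→35,g→38 35:8→36,g→39 36:8→36,g→36 37:8→36,g→35 38:8→39,g→36 39:8→36,g→36 [Hopcroft].
'8gg888': run [43, 39, 30, 21, 11, 5, 1] end={s27} ∉↓L; 6/6 single-dels accept.
'g888gg': N↓-sim [43, 40, 34, 24, 9, 5, 1] end={s27} — reject; 6/6 single-dels accept.
'gggggg': run [43, 40, 34, 22, 11, 6, 1] end={s27} ∉↓L; 6/6 single-dels accept.
3 obstructions.


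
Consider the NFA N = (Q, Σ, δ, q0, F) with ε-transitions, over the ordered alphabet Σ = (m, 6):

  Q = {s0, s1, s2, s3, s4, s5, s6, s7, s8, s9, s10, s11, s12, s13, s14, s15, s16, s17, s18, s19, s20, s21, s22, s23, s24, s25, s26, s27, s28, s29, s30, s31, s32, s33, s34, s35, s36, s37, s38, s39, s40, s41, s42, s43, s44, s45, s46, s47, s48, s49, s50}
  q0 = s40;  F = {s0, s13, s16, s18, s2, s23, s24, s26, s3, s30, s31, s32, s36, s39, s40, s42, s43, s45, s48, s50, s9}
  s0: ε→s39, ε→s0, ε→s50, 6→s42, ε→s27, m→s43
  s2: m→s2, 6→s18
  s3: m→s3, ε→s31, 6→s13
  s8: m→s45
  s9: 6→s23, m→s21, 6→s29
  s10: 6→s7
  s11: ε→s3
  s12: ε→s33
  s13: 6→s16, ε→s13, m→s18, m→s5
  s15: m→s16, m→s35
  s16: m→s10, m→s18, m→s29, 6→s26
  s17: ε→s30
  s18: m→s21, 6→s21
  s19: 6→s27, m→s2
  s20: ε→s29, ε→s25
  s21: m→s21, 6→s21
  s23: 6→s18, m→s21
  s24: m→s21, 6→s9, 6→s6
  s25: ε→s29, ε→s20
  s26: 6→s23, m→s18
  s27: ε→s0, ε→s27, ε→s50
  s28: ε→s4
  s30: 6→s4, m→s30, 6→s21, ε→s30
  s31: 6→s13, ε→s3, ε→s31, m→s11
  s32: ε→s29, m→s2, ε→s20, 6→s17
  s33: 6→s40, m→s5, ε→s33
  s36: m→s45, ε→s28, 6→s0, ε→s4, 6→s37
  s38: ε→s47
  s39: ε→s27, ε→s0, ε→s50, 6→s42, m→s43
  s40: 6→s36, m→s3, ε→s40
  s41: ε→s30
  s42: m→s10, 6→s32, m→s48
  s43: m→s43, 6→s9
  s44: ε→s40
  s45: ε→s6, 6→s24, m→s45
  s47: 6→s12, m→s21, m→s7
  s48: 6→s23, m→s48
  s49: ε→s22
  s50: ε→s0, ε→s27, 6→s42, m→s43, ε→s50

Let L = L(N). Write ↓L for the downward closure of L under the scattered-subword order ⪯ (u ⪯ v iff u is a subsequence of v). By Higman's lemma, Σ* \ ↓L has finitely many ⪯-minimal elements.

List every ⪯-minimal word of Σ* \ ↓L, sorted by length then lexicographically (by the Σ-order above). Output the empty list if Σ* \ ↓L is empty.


|Q|=51, |F|=21, |δ|=100 (37 ε).
min D↑ (19 st, q0=0, F={11}): 0:m→1,6→2 1:m→1,6→3 2:m→4,6→5 3:m→6,6→7 4:m→4,6→8 5:m→9,6→10 6:m→11,6→11 7:m→6,6→12 8:m→11,6→13 9:m→9,6→13 10:m→14,6→15 11:m→11,6→11 12:m→6,6→16 13:m→11,6→16 14:m→14,6→16 15:m→17,6→18 16:m→11,6→6 17:m→17,6→6 18:m→18,6→11 [Hopcroft].
'm6mm': run [35, 22, 14, 6, 1] end={s21} ∉↓L; 4/4 del acc.
'm6m6': |S_i|=[35, 22, 14, 6, 2] end={s21,s7} ∉↓L; 4/4 del acc.
'6m6m': |S_i|=[35, 31, 16, 9, 1] end={s21} rej; 4/4 del acc.
'm6666m': run [35, 22, 14, 10, 6, 3, 1] end={s21} — reject; 6/6 single-dels accept.
'666666': |S_i|=[35, 31, 26, 18, 12, 5, 2] end={s21,s4} — reject; 6/6 single-dels accept.
5 minimals (antichain).

A = [m6mm, m6m6, 6m6m, m6666m, 666666].


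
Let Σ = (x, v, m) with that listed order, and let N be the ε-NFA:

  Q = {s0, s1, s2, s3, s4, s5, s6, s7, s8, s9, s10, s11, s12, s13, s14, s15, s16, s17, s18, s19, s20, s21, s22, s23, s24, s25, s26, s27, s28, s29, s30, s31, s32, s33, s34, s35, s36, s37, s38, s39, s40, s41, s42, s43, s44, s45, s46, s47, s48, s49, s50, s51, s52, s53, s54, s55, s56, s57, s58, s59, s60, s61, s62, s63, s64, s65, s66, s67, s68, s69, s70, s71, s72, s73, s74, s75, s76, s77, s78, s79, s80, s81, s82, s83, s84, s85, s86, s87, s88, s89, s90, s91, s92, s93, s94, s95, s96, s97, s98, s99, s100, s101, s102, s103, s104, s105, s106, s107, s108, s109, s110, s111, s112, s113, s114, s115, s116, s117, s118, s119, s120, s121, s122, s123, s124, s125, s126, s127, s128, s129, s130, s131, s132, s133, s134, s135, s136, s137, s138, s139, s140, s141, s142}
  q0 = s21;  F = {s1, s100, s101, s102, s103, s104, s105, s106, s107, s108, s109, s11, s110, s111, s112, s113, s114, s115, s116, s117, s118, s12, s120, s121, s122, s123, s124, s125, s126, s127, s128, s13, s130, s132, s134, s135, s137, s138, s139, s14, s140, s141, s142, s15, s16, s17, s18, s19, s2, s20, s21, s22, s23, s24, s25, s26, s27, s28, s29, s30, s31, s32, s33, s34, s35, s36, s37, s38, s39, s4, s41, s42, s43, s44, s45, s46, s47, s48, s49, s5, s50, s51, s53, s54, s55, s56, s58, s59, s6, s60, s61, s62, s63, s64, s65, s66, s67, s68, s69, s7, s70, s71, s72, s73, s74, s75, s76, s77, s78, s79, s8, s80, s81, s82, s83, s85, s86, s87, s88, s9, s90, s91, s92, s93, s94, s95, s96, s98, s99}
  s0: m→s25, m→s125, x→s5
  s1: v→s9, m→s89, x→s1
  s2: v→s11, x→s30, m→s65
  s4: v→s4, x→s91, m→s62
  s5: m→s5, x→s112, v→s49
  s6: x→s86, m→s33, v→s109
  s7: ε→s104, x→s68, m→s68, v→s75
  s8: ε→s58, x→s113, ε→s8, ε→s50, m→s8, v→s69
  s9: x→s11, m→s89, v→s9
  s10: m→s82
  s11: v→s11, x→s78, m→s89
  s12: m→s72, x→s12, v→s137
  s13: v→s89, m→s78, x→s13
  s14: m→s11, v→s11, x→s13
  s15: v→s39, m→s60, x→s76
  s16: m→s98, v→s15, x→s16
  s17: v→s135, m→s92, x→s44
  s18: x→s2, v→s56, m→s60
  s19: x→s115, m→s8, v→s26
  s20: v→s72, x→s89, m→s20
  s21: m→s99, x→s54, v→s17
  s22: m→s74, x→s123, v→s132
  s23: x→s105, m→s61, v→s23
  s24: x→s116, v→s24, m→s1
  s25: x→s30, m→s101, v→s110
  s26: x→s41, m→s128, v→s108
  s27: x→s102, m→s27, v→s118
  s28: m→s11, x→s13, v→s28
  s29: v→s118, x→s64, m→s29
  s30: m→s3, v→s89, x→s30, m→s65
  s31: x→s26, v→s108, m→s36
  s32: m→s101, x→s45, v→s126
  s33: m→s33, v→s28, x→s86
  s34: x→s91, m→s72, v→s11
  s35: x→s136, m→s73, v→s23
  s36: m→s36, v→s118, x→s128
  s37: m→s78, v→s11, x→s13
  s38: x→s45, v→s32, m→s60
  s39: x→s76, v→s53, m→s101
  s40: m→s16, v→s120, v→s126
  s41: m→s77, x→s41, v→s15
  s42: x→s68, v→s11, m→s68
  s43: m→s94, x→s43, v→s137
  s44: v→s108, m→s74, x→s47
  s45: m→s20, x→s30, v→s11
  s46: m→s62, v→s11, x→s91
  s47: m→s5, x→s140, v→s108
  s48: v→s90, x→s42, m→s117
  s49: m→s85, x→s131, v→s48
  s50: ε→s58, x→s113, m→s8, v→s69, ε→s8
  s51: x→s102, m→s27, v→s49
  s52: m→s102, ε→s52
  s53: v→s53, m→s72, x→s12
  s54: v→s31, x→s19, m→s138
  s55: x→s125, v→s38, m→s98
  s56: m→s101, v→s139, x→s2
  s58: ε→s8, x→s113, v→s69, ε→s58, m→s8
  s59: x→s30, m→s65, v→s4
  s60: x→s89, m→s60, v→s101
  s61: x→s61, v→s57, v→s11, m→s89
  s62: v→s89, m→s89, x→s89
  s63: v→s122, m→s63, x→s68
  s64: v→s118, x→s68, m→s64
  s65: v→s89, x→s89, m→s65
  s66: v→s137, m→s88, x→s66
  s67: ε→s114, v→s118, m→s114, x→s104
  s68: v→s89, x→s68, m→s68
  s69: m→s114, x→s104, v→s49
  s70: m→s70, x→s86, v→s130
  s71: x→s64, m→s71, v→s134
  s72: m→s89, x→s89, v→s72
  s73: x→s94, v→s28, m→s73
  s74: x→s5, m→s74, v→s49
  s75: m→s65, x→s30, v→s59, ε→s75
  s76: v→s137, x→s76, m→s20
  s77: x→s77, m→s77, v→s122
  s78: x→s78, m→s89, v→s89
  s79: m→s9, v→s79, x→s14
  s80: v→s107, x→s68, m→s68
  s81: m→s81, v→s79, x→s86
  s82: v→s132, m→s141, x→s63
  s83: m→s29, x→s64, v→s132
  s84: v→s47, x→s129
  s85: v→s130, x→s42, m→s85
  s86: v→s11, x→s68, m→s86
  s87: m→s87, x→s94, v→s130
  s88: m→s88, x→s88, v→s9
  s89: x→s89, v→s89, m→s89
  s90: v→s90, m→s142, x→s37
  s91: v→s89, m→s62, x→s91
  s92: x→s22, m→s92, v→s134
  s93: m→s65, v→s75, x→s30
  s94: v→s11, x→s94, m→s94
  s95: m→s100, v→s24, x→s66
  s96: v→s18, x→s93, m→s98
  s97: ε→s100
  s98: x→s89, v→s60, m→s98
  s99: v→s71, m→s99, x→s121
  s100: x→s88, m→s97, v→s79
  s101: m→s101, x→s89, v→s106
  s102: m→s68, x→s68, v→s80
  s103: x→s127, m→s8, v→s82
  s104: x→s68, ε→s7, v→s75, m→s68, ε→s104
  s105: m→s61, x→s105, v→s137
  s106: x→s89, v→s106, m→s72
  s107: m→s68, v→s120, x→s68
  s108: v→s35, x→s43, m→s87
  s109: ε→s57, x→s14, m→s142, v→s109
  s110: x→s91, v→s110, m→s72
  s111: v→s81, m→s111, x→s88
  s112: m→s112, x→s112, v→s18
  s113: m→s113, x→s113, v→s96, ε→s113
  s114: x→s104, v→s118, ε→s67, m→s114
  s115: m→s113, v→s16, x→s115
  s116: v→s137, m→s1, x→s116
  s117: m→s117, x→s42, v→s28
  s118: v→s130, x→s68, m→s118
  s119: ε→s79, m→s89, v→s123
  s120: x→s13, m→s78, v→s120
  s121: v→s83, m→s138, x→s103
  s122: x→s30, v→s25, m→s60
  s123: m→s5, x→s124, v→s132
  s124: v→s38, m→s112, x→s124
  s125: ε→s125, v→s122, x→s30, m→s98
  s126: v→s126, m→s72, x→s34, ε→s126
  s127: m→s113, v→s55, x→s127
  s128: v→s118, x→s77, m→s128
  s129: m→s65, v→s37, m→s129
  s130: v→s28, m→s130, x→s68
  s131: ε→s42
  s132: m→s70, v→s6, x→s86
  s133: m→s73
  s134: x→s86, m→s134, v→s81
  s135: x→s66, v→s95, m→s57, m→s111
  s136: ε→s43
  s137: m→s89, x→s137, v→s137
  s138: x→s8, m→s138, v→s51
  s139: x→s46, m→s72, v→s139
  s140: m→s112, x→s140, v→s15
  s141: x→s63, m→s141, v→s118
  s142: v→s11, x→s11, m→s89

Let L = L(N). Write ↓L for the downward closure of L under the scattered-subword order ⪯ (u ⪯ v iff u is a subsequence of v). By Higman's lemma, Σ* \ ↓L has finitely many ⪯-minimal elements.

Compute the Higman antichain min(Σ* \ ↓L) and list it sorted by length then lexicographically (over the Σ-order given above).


|Q|=143, |F|=129, |δ|=431 (22 ε).
min D↑ (126 st, q0=0, F={69}): 0:x→1,v→2,m→3 1:x→4,v→5,m→6 2:x→7,v→8,m→9 3:x→10,v→11,m→3 4:x→12,v→13,m→14 5:x→13,v→15,m→16 6:x→14,v→17,m→6 7:x→18,v→15,m→19 8:x→20,v→21,m→22 9:x→23,v→24,m→9 10:x→25,v→26,m→6 11:x→27,v→24,m→11 12:x→12,v→28,m→29 13:x→30,v→15,m→31 14:x→29,v→32,m→14 15:x→33,v→34,m→35 16:x→31,v→36,m→16 17:x→37,v→38,m→39 18:x→40,v→15,m→41 19:x→41,v→38,m→19 20:x→20,v→42,m→43 21:x→20,v→44,m→45 22:x→43,v→46,m→22 23:x→47,v→48,m→19 24:x→49,v→46,m→24 25:x→50,v→51,m→14 26:x→27,v→48,m→52 27:x→53,v→36,m→27 28:x→28,v→54,m→55 29:x→29,v→56,m→29 30:x→30,v→54,m→57 31:x→57,v→36,m→31 32:x→58,v→38,m→59 33:x→33,v→42,m→60 34:x→33,v→61,m→62 35:x→60,v→63,m→35 36:x→53,v→63,m→36 37:x→53,v→64,m→53 38:x→65,v→66,m→67 39:x→37,v→36,m→39 40:x→40,v→54,m→68 41:x→68,v→38,m→41 42:x→42,v→42,m→69 43:x→43,v→70,m→43 44:x→71,v→44,m→72 45:x→43,v→73,m→45 46:x→49,v→73,m→46 47:x→74,v→48,m→41 48:x→49,v→75,m→76 49:x→53,v→77,m→49 50:x→50,v→78,m→29 51:x→79,v→48,m→80 52:x→27,v→36,m→52 53:x→53,v→69,m→53 54:x→81,v→82,m→83 55:x→69,v→83,m→55 56:x→84,v→85,m→55 57:x→57,v→86,m→57 58:x→53,v→87,m→53 59:x→58,v→36,m→59 60:x→60,v→77,m→60 61:x→88,v→61,m→89 62:x→60,v→90,m→62 63:x→53,v→90,m→63 64:x→53,v→91,m→53 65:x→53,v→77,m→53 66:x→65,v→92,m→93 67:x→65,v→63,m→67 68:x→68,v→85,m→68 69:x→69,v→69,m→69 70:x→77,v→70,m→69 71:x→71,v→42,m→72 72:x→72,v→70,m→69 73:x→94,v→73,m→70 74:x→74,v→95,m→68 75:x→49,v→96,m→97 76:x→49,v→63,m→76 77:x→98,v→77,m→69 78:x→99,v→95,m→55 79:x→53,v→86,m→79 80:x→79,v→36,m→80 81:x→81,v→42,m→100 82:x→81,v→101,m→102 83:x→69,v→102,m→83 84:x→103,v→87,m→104 85:x→105,v→106,m→83 86:x→103,v→107,m→83 87:x→103,v→108,m→104 88:x→88,v→42,m→89 89:x→89,v→77,m→69 90:x→109,v→90,m→77 91:x→53,v→110,m→53 92:x→111,v→92,m→112 93:x→65,v→90,m→93 94:x→109,v→77,m→77 95:x→113,v→114,m→83 96:x→94,v→96,m→112 97:x→49,v→90,m→97 98:x→98,v→69,m→69 99:x→103,v→86,m→55 100:x→69,v→115,m→100 101:x→116,v→101,m→115 102:x→69,v→117,m→102 103:x→103,v→69,m→104 104:x→69,v→69,m→104 105:x→103,v→77,m→104 106:x→105,v→118,m→102 107:x→103,v→119,m→102 108:x→103,v→120,m→104 109:x→109,v→69,m→98 110:x→109,v→110,m→98 111:x→109,v→77,m→98 112:x→77,v→77,m→69 113:x→103,v→77,m→100 114:x→113,v→121,m→102 115:x→69,v→115,m→69 116:x→116,v→42,m→115 117:x→69,v→117,m→115 118:x→122,v→118,m→115 119:x→123,v→119,m→115 120:x→123,v→120,m→124 121:x→125,v→121,m→115 122:x→123,v→77,m→124 123:x→123,v→69,m→124 124:x→69,v→69,m→69 125:x→123,v→77,m→115.
'vvxvm': |S_i|=[135, 122, 84, 35, 7, 1] end={s89} — reject; 5/5 single-dels accept.
'mvxxv': N↓-sim [135, 106, 78, 44, 9, 1] end={s89} ∉↓L; 5/5 single-dels accept.
'xxxvmx': run [135, 121, 109, 70, 43, 10, 1] end={s89} rej; 6/6 deletions ∈↓L.
'xvmvxv': |S_i|=[135, 121, 97, 53, 27, 9, 1] end={s89} ∉↓L; 6/6 single-dels accept.
'xmvxmv': N↓-sim [135, 121, 78, 53, 25, 6, 1] end={s89} — reject; 6/6 del acc.
'vvvvmm': run [135, 122, 84, 66, 33, 10, 1] end={s89} rej; 6/6 single-dels accept.
6 minimals (antichain).

A = [vvxvm, mvxxv, xxxvmx, xvmvxv, xmvxmv, vvvvmm].


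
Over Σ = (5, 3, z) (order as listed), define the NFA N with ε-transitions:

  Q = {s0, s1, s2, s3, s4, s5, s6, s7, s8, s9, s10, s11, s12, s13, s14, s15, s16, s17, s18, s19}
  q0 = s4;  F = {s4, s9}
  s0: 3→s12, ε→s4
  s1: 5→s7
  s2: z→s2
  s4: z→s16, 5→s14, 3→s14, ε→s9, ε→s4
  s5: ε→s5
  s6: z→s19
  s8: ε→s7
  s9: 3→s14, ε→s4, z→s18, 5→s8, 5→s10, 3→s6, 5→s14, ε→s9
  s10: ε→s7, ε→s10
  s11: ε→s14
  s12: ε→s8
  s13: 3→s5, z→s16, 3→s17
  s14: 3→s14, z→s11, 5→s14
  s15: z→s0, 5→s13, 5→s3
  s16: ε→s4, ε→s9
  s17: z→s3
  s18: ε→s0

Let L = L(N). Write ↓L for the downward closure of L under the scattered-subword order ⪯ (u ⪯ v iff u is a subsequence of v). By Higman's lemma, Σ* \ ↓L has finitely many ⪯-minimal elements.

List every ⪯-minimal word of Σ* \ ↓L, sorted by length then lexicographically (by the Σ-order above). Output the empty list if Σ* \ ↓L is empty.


min(Σ*\↓L) = [5, 3].

|Q|=20, |F|=2, |δ|=37 (14 ε).
min D↑ (2 st, q0=0, F={1}): 0:5→1,3→1,z→0 1:5→1,3→1,z→1 [Hopcroft].
'5': N↓-sim [13, 5] end={s10,s11,s14,s7,s8} rej; 1/1 deletions ∈↓L.
'3': N↓-sim [13, 7] end={s11,s12,s14,s19,s6,s7,s8} — reject; 1/1 del acc.
2 obstructions.


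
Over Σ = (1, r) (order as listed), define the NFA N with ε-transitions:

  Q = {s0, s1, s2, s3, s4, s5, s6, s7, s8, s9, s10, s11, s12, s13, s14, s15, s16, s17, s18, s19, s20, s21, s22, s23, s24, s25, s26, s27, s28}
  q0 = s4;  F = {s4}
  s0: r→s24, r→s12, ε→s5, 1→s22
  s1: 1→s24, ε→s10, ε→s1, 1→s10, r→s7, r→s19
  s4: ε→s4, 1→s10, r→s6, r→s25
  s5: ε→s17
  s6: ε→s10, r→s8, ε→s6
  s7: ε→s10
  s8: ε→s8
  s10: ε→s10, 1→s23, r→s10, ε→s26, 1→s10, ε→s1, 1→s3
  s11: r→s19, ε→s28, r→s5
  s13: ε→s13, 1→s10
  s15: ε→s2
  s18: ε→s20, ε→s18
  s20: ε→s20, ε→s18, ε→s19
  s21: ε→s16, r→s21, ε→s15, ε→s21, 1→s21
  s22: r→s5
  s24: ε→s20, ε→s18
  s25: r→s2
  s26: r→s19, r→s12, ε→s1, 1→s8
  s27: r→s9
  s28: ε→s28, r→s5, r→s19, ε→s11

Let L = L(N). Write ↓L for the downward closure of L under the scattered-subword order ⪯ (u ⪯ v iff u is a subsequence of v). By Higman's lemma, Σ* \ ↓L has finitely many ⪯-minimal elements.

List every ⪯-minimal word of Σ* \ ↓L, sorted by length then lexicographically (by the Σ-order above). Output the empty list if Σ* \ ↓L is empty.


|Q|=29, |F|=1, |δ|=56 (28 ε).
min D↑ (2 st, q0=0, F={1}): 0:1→1,r→1 1:1→1,r→1 [Hopcroft].
'1': run [16, 12] end={s1,s10,s12,s18,s19,s20,s23,s24,s26,s3,s7,s8} rej; 1/1 deletions ∈↓L.
'r': |S_i|=[16, 15] end={s1,s10,s12,s18,s19,s2,s20,s23,s24,s25,s26,s3,…} rej; 1/1 single-dels accept.
2 words, ⪯-incomp.

A = [1, r].


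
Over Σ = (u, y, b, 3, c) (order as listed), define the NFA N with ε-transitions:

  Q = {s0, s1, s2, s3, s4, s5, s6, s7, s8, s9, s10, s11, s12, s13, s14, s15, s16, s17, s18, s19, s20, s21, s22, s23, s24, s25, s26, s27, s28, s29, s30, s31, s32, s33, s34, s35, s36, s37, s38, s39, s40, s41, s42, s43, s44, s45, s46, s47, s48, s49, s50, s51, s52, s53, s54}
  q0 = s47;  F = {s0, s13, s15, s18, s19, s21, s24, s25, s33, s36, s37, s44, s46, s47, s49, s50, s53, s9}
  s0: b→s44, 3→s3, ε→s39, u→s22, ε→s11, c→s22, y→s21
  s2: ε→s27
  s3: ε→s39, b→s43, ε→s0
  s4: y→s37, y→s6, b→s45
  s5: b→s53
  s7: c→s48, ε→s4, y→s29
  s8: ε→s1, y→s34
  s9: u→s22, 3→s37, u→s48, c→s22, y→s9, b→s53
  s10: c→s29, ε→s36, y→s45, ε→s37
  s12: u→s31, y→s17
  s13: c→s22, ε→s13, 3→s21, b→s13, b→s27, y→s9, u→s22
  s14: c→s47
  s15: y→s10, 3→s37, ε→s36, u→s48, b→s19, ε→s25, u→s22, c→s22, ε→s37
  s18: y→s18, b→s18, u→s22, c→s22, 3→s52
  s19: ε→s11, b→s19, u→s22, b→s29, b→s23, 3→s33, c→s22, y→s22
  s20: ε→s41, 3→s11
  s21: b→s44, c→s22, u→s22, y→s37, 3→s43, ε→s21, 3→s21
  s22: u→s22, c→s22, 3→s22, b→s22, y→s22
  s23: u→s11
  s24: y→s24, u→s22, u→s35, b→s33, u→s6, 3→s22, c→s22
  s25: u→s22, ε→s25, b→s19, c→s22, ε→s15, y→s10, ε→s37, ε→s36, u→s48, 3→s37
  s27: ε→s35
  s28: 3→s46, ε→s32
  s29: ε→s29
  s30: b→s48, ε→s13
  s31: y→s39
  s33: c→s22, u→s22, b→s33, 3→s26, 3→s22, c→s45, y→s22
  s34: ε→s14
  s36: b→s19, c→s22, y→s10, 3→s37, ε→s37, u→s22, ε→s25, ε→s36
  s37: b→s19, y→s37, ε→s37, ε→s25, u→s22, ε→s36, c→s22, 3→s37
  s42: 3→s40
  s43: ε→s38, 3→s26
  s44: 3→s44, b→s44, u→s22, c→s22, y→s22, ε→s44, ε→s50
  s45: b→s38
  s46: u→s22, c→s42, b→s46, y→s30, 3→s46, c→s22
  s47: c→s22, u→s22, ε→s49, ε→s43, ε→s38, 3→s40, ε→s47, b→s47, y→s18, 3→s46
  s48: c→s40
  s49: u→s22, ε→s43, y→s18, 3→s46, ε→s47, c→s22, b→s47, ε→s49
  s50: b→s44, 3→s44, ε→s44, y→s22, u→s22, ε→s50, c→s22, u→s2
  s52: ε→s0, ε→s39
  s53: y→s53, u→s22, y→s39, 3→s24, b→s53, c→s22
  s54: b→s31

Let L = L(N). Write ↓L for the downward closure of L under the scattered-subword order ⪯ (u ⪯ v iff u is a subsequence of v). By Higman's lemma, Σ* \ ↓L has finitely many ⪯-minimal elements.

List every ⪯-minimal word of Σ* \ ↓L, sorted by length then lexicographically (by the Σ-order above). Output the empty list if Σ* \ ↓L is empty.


min(Σ*\↓L) = [u, c, y3by, 3yyb33].

|Q|=55, |F|=18, |δ|=178 (45 ε).
min D↑ (14 st, q0=0, F={1}): 0:u→1,y→2,b→0,3→3,c→1 1:u→1,y→1,b→1,3→1,c→1 2:u→1,y→2,b→2,3→4,c→1 3:u→1,y→5,b→3,3→3,c→1 4:u→1,y→6,b→7,3→4,c→1 5:u→1,y→8,b→5,3→6,c→1 6:u→1,y→9,b→7,3→6,c→1 7:u→1,y→1,b→7,3→7,c→1 8:u→1,y→8,b→10,3→9,c→1 9:u→1,y→9,b→11,3→9,c→1 10:u→1,y→10,b→10,3→12,c→1 11:u→1,y→1,b→11,3→13,c→1 12:u→1,y→12,b→13,3→1,c→1 13:u→1,y→1,b→13,3→1,c→1 [Hopcroft].
'u': |S_i|=[38, 8] end={s11,s2,s22,s27,s35,s40,s48,s6} ∉↓L; 1/1 single-dels accept.
'c': N↓-sim [38, 6] end={s22,s29,s38,s40,s42,s45} rej; 1/1 del acc.
'y3by': N↓-sim [38, 34, 29, 15, 1] end={s22} — reject; 4/4 del acc.
'3yyb33': |S_i|=[38, 35, 30, 22, 14, 8, 2] end={s22,s26} — reject; 6/6 deletions ∈↓L.
4 words, ⪯-incomp.


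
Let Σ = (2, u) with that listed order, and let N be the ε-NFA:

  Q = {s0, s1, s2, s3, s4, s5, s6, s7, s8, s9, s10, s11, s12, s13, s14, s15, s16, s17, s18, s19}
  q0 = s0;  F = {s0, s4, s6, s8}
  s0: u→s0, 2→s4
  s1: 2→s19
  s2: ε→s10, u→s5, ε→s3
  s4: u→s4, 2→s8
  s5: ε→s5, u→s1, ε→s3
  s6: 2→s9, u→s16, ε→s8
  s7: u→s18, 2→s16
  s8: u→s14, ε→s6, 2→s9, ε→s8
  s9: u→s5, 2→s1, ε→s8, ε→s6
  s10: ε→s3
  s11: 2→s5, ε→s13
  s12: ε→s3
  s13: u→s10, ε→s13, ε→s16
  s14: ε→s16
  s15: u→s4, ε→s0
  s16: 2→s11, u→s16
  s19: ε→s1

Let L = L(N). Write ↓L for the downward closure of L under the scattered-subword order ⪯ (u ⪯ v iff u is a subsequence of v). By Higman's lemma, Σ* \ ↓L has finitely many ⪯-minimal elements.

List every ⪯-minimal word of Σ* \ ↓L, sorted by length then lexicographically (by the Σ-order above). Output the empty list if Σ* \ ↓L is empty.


A = [22u].

|Q|=20, |F|=4, |δ|=37 (17 ε).
min D↑ (4 st, q0=0, F={3}): 0:2→1,u→0 1:2→2,u→1 2:2→2,u→3 3:2→3,u→3 [Hopcroft].
'22u': |S_i|=[14, 13, 12, 9] end={s1,s10,s11,s13,s14,s16,s19,s3,s5} ∉↓L; 3/3 del acc.
1 words, ⪯-incomp.


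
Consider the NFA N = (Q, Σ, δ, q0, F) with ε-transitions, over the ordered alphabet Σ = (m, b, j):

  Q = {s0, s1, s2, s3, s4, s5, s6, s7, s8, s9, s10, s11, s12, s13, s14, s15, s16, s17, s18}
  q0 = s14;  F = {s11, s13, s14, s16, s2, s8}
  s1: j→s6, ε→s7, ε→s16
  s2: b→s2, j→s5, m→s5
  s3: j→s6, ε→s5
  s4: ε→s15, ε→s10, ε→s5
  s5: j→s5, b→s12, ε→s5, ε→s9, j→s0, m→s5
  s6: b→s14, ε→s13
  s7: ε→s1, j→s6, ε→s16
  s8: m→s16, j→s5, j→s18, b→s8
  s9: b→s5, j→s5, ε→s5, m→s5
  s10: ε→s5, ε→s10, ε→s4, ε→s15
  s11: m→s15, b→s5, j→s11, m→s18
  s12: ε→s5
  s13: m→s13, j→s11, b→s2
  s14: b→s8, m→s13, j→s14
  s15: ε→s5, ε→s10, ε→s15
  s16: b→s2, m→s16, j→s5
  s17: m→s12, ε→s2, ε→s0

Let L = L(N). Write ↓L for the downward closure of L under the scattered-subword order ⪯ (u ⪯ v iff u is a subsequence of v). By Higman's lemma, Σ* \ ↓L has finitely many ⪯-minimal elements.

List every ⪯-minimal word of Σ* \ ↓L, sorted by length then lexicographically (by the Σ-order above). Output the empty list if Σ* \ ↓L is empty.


Antichain: [bj, mbm, mjm, mjb].

|Q|=19, |F|=6, |δ|=54 (22 ε).
min D↑ (7 st, q0=0, F={6}): 0:m→1,b→2,j→0 1:m→1,b→3,j→4 2:m→5,b→2,j→6 3:m→6,b→3,j→6 4:m→6,b→6,j→4 5:m→5,b→3,j→6 6:m→6,b→6,j→6 [Hopcroft].
'bj': run [14, 8, 5] end={s0,s12,s18,s5,s9} rej; 2/2 single-dels accept.
'mbm': |S_i|=[14, 12, 5, 4] end={s0,s12,s5,s9} ∉↓L; 3/3 single-dels accept.
'mjm': run [14, 12, 9, 8] end={s0,s10,s12,s15,s18,s4,s5,s9} rej; 3/3 del acc.
'mjb': N↓-sim [14, 12, 9, 4] end={s0,s12,s5,s9} ∉↓L; 3/3 del acc.
4 minimals (antichain).


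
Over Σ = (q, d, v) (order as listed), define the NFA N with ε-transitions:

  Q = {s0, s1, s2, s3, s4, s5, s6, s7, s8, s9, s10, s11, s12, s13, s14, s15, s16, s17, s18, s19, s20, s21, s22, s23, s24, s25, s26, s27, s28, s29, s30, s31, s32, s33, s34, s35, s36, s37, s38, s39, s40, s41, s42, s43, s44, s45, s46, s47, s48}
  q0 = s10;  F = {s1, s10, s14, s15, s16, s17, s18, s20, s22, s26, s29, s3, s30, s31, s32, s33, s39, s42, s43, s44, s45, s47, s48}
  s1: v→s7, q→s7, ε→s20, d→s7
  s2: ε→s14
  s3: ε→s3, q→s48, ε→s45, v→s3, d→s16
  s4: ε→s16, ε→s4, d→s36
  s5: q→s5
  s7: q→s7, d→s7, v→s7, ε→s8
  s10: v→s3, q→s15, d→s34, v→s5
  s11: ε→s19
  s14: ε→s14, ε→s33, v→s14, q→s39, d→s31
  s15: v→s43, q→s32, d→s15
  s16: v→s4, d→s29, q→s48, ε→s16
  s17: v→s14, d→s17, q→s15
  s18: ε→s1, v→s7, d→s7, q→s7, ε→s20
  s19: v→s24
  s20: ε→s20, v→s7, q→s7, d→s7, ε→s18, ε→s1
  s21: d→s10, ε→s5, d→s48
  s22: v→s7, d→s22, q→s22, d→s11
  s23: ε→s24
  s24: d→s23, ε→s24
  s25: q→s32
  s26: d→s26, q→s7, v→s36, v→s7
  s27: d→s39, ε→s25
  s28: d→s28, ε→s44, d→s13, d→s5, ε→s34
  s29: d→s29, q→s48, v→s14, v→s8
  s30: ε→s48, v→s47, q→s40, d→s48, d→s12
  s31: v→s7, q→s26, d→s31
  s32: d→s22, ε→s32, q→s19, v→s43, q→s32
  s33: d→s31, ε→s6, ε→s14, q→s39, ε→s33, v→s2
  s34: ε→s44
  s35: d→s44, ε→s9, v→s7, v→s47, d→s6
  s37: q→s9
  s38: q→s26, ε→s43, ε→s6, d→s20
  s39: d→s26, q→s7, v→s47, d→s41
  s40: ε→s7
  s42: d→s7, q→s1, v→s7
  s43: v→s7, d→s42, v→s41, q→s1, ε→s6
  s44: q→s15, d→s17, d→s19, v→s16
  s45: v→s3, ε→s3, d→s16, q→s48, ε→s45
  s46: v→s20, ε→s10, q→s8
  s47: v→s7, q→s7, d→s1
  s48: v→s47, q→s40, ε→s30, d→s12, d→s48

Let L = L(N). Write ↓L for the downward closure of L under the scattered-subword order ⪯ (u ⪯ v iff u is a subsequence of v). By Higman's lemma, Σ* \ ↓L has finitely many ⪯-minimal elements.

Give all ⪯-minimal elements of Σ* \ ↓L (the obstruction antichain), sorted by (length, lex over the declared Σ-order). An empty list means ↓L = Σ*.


min(Σ*\↓L) = [qvv, vqq, qqdv, qvqd, qvdd, ddvdv].

|Q|=49, |F|=23, |δ|=139 (37 ε).
min D↑ (19 st, q0=0, F={12}): 0:q→1,d→2,v→3 1:q→4,d→1,v→5 2:q→1,d→6,v→7 3:q→8,d→7,v→3 4:q→4,d→9,v→5 5:q→10,d→11,v→12 6:q→1,d→6,v→13 7:q→8,d→14,v→7 8:q→12,d→8,v→15 9:q→9,d→9,v→12 10:q→12,d→12,v→12 11:q→10,d→12,v→12 12:q→12,d→12,v→12 13:q→16,d→17,v→13 14:q→8,d→14,v→13 15:q→12,d→10,v→12 16:q→12,d→18,v→15 17:q→18,d→17,v→12 18:q→12,d→18,v→12 [Hopcroft].
'qvv': N↓-sim [38, 25, 13, 3] end={s41,s7,s8} — reject; 3/3 deletions ∈↓L.
'vqq': |S_i|=[38, 29, 15, 4] end={s40,s5,s7,s8} rej; 3/3 deletions ∈↓L.
'qqdv': N↓-sim [38, 25, 17, 11, 4] end={s23,s24,s7,s8} ∉↓L; 4/4 deletions ∈↓L.
'qvqd': run [38, 25, 13, 5, 2] end={s7,s8} — reject; 4/4 deletions ∈↓L.
'qvdd': N↓-sim [38, 25, 13, 8, 4] end={s23,s24,s7,s8} rej; 4/4 deletions ∈↓L.
'ddvdv': |S_i|=[38, 34, 30, 19, 12, 3] end={s36,s7,s8} — reject; 5/5 single-dels accept.
6 minimals (antichain).
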